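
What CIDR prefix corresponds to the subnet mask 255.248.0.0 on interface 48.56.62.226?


Binary: 11111111.11111000.00000000.00000000
Count leading 1s
Prefix: /13


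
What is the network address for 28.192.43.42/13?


IP:   00011100.11000000.00101011.00101010
Mask: 11111111.11111000.00000000.00000000
AND operation:
Net:  00011100.11000000.00000000.00000000
Network: 28.192.0.0/13


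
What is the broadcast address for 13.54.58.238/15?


Network: 13.54.0.0/15
Host bits = 17
Set all host bits to 1:
Broadcast: 13.55.255.255


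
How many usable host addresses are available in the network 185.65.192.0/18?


Host bits = 32 - 18 = 14
Total addresses = 2^14 = 16384
Usable = total - 2 (network and broadcast)
Usable hosts: 16382


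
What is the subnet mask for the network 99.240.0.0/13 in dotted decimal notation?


/13 means 13 network bits, 19 host bits
Binary: 11111111111110000000000000000000
Mask: 255.248.0.0


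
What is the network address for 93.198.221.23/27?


IP:   01011101.11000110.11011101.00010111
Mask: 11111111.11111111.11111111.11100000
AND operation:
Net:  01011101.11000110.11011101.00000000
Network: 93.198.221.0/27


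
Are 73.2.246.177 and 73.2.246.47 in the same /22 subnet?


Mask: 255.255.252.0
73.2.246.177 AND mask = 73.2.244.0
73.2.246.47 AND mask = 73.2.244.0
Yes, same subnet (73.2.244.0)


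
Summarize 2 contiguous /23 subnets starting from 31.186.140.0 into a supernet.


Original prefix: /23
Number of subnets: 2 = 2^1
New prefix = 23 - 1 = 22
Supernet: 31.186.140.0/22


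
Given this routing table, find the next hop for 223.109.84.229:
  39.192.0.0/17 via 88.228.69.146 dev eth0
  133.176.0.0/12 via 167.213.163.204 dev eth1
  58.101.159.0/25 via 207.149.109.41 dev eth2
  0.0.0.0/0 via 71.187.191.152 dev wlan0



Longest prefix match for 223.109.84.229:
  /17 39.192.0.0: no
  /12 133.176.0.0: no
  /25 58.101.159.0: no
  /0 0.0.0.0: MATCH
Selected: next-hop 71.187.191.152 via wlan0 (matched /0)


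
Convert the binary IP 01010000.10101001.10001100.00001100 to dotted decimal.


01010000 = 80
10101001 = 169
10001100 = 140
00001100 = 12
IP: 80.169.140.12


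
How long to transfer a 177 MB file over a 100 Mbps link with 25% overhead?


Effective throughput = 100 * (1 - 25/100) = 75 Mbps
File size in Mb = 177 * 8 = 1416 Mb
Time = 1416 / 75
Time = 18.88 seconds


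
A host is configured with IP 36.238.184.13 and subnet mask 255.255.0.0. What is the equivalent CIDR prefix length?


Binary: 11111111.11111111.00000000.00000000
Count leading 1s
Prefix: /16


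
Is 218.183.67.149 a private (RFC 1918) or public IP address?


RFC 1918 private ranges:
  10.0.0.0/8 (10.0.0.0 - 10.255.255.255)
  172.16.0.0/12 (172.16.0.0 - 172.31.255.255)
  192.168.0.0/16 (192.168.0.0 - 192.168.255.255)
Public (not in any RFC 1918 range)


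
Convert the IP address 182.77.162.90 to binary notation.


182 = 10110110
77 = 01001101
162 = 10100010
90 = 01011010
Binary: 10110110.01001101.10100010.01011010


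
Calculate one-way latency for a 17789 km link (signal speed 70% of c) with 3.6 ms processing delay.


Speed = 0.7 * 3e5 km/s = 210000 km/s
Propagation delay = 17789 / 210000 = 0.0847 s = 84.7095 ms
Processing delay = 3.6 ms
Total one-way latency = 88.3095 ms


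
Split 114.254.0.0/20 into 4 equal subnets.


New prefix = 20 + 2 = 22
Each subnet has 1024 addresses
  114.254.0.0/22
  114.254.4.0/22
  114.254.8.0/22
  114.254.12.0/22
Subnets: 114.254.0.0/22, 114.254.4.0/22, 114.254.8.0/22, 114.254.12.0/22


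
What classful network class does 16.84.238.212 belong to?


First octet: 16
Binary: 00010000
0xxxxxxx -> Class A (1-126)
Class A, default mask 255.0.0.0 (/8)


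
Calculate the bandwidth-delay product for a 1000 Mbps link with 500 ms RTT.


BDP = bandwidth * RTT
= 1000 Mbps * 500 ms
= 1000 * 1e6 * 500 / 1000 bits
= 500000000 bits
= 62500000 bytes
= 61035.1562 KB
BDP = 500000000 bits (62500000 bytes)


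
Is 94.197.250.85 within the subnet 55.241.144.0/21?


Subnet network: 55.241.144.0
Test IP AND mask: 94.197.248.0
No, 94.197.250.85 is not in 55.241.144.0/21


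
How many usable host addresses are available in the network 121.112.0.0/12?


Host bits = 32 - 12 = 20
Total addresses = 2^20 = 1048576
Usable = total - 2 (network and broadcast)
Usable hosts: 1048574


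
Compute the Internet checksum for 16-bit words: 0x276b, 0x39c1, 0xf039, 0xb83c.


Sum all words (with carry folding):
+ 0x276b = 0x276b
+ 0x39c1 = 0x612c
+ 0xf039 = 0x5166
+ 0xb83c = 0x09a3
One's complement: ~0x09a3
Checksum = 0xf65c


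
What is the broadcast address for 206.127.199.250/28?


Network: 206.127.199.240/28
Host bits = 4
Set all host bits to 1:
Broadcast: 206.127.199.255


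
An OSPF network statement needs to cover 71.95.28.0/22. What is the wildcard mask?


Subnet mask: 255.255.252.0
Wildcard = 255.255.255.255 - subnet mask
255 - 255 = 0
255 - 255 = 0
255 - 252 = 3
255 - 0 = 255
Wildcard: 0.0.3.255


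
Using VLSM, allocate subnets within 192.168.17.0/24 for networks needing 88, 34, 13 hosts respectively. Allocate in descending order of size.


88 hosts -> /25 (126 usable): 192.168.17.0/25
34 hosts -> /26 (62 usable): 192.168.17.128/26
13 hosts -> /28 (14 usable): 192.168.17.192/28
Allocation: 192.168.17.0/25 (88 hosts, 126 usable); 192.168.17.128/26 (34 hosts, 62 usable); 192.168.17.192/28 (13 hosts, 14 usable)


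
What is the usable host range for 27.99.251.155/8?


Network: 27.0.0.0
Broadcast: 27.255.255.255
First usable = network + 1
Last usable = broadcast - 1
Range: 27.0.0.1 to 27.255.255.254


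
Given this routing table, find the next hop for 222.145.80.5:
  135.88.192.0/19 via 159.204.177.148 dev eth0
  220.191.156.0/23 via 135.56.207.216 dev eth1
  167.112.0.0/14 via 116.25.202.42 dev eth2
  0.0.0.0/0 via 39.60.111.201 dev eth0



Longest prefix match for 222.145.80.5:
  /19 135.88.192.0: no
  /23 220.191.156.0: no
  /14 167.112.0.0: no
  /0 0.0.0.0: MATCH
Selected: next-hop 39.60.111.201 via eth0 (matched /0)


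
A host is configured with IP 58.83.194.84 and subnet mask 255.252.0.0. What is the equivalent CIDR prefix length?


Binary: 11111111.11111100.00000000.00000000
Count leading 1s
Prefix: /14


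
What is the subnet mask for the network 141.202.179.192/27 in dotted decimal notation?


/27 means 27 network bits, 5 host bits
Binary: 11111111111111111111111111100000
Mask: 255.255.255.224


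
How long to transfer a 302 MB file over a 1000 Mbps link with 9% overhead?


Effective throughput = 1000 * (1 - 9/100) = 910 Mbps
File size in Mb = 302 * 8 = 2416 Mb
Time = 2416 / 910
Time = 2.6549 seconds


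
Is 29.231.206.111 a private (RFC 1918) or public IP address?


RFC 1918 private ranges:
  10.0.0.0/8 (10.0.0.0 - 10.255.255.255)
  172.16.0.0/12 (172.16.0.0 - 172.31.255.255)
  192.168.0.0/16 (192.168.0.0 - 192.168.255.255)
Public (not in any RFC 1918 range)


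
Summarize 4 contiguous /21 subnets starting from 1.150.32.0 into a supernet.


Original prefix: /21
Number of subnets: 4 = 2^2
New prefix = 21 - 2 = 19
Supernet: 1.150.32.0/19


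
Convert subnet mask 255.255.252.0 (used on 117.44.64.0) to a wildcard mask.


Subnet mask: 255.255.252.0
Wildcard = 255.255.255.255 - subnet mask
255 - 255 = 0
255 - 255 = 0
255 - 252 = 3
255 - 0 = 255
Wildcard: 0.0.3.255


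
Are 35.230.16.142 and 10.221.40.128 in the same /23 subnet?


Mask: 255.255.254.0
35.230.16.142 AND mask = 35.230.16.0
10.221.40.128 AND mask = 10.221.40.0
No, different subnets (35.230.16.0 vs 10.221.40.0)


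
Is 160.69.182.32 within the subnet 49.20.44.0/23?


Subnet network: 49.20.44.0
Test IP AND mask: 160.69.182.0
No, 160.69.182.32 is not in 49.20.44.0/23


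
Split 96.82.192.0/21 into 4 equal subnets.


New prefix = 21 + 2 = 23
Each subnet has 512 addresses
  96.82.192.0/23
  96.82.194.0/23
  96.82.196.0/23
  96.82.198.0/23
Subnets: 96.82.192.0/23, 96.82.194.0/23, 96.82.196.0/23, 96.82.198.0/23


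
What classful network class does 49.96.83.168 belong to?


First octet: 49
Binary: 00110001
0xxxxxxx -> Class A (1-126)
Class A, default mask 255.0.0.0 (/8)


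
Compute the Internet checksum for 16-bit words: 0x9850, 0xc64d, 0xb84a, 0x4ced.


Sum all words (with carry folding):
+ 0x9850 = 0x9850
+ 0xc64d = 0x5e9e
+ 0xb84a = 0x16e9
+ 0x4ced = 0x63d6
One's complement: ~0x63d6
Checksum = 0x9c29


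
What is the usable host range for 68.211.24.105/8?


Network: 68.0.0.0
Broadcast: 68.255.255.255
First usable = network + 1
Last usable = broadcast - 1
Range: 68.0.0.1 to 68.255.255.254


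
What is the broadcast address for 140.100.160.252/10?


Network: 140.64.0.0/10
Host bits = 22
Set all host bits to 1:
Broadcast: 140.127.255.255


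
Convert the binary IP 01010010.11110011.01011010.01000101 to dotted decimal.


01010010 = 82
11110011 = 243
01011010 = 90
01000101 = 69
IP: 82.243.90.69


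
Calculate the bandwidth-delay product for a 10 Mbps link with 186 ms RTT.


BDP = bandwidth * RTT
= 10 Mbps * 186 ms
= 10 * 1e6 * 186 / 1000 bits
= 1860000 bits
= 232500 bytes
= 227.0508 KB
BDP = 1860000 bits (232500 bytes)


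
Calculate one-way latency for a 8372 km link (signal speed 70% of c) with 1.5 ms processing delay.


Speed = 0.7 * 3e5 km/s = 210000 km/s
Propagation delay = 8372 / 210000 = 0.0399 s = 39.8667 ms
Processing delay = 1.5 ms
Total one-way latency = 41.3667 ms


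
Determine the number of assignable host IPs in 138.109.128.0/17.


Host bits = 32 - 17 = 15
Total addresses = 2^15 = 32768
Usable = total - 2 (network and broadcast)
Usable hosts: 32766


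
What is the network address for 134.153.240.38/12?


IP:   10000110.10011001.11110000.00100110
Mask: 11111111.11110000.00000000.00000000
AND operation:
Net:  10000110.10010000.00000000.00000000
Network: 134.144.0.0/12


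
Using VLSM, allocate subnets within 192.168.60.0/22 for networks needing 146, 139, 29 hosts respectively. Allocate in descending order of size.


146 hosts -> /24 (254 usable): 192.168.60.0/24
139 hosts -> /24 (254 usable): 192.168.61.0/24
29 hosts -> /27 (30 usable): 192.168.62.0/27
Allocation: 192.168.60.0/24 (146 hosts, 254 usable); 192.168.61.0/24 (139 hosts, 254 usable); 192.168.62.0/27 (29 hosts, 30 usable)


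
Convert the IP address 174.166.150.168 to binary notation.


174 = 10101110
166 = 10100110
150 = 10010110
168 = 10101000
Binary: 10101110.10100110.10010110.10101000


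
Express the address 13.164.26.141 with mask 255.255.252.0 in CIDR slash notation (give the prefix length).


Binary: 11111111.11111111.11111100.00000000
Count leading 1s
Prefix: /22


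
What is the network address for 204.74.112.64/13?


IP:   11001100.01001010.01110000.01000000
Mask: 11111111.11111000.00000000.00000000
AND operation:
Net:  11001100.01001000.00000000.00000000
Network: 204.72.0.0/13


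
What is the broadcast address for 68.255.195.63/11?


Network: 68.224.0.0/11
Host bits = 21
Set all host bits to 1:
Broadcast: 68.255.255.255


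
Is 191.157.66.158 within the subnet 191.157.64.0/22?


Subnet network: 191.157.64.0
Test IP AND mask: 191.157.64.0
Yes, 191.157.66.158 is in 191.157.64.0/22


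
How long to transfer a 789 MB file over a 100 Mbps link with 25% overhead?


Effective throughput = 100 * (1 - 25/100) = 75 Mbps
File size in Mb = 789 * 8 = 6312 Mb
Time = 6312 / 75
Time = 84.16 seconds


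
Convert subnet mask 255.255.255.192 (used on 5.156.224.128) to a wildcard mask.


Subnet mask: 255.255.255.192
Wildcard = 255.255.255.255 - subnet mask
255 - 255 = 0
255 - 255 = 0
255 - 255 = 0
255 - 192 = 63
Wildcard: 0.0.0.63


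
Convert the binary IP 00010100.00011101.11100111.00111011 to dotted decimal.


00010100 = 20
00011101 = 29
11100111 = 231
00111011 = 59
IP: 20.29.231.59


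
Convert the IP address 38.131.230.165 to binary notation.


38 = 00100110
131 = 10000011
230 = 11100110
165 = 10100101
Binary: 00100110.10000011.11100110.10100101


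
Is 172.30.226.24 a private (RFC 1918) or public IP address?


RFC 1918 private ranges:
  10.0.0.0/8 (10.0.0.0 - 10.255.255.255)
  172.16.0.0/12 (172.16.0.0 - 172.31.255.255)
  192.168.0.0/16 (192.168.0.0 - 192.168.255.255)
Private (in 172.16.0.0/12)


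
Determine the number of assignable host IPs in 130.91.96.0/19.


Host bits = 32 - 19 = 13
Total addresses = 2^13 = 8192
Usable = total - 2 (network and broadcast)
Usable hosts: 8190


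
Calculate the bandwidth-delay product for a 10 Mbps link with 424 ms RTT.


BDP = bandwidth * RTT
= 10 Mbps * 424 ms
= 10 * 1e6 * 424 / 1000 bits
= 4240000 bits
= 530000 bytes
= 517.5781 KB
BDP = 4240000 bits (530000 bytes)


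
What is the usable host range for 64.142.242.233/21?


Network: 64.142.240.0
Broadcast: 64.142.247.255
First usable = network + 1
Last usable = broadcast - 1
Range: 64.142.240.1 to 64.142.247.254


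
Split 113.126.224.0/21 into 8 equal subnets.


New prefix = 21 + 3 = 24
Each subnet has 256 addresses
  113.126.224.0/24
  113.126.225.0/24
  113.126.226.0/24
  113.126.227.0/24
  113.126.228.0/24
  113.126.229.0/24
  113.126.230.0/24
  113.126.231.0/24
Subnets: 113.126.224.0/24, 113.126.225.0/24, 113.126.226.0/24, 113.126.227.0/24, 113.126.228.0/24, 113.126.229.0/24, 113.126.230.0/24, 113.126.231.0/24


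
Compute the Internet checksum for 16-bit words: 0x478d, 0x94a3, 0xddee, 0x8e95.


Sum all words (with carry folding):
+ 0x478d = 0x478d
+ 0x94a3 = 0xdc30
+ 0xddee = 0xba1f
+ 0x8e95 = 0x48b5
One's complement: ~0x48b5
Checksum = 0xb74a


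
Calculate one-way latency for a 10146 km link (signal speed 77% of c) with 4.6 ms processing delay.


Speed = 0.77 * 3e5 km/s = 231000 km/s
Propagation delay = 10146 / 231000 = 0.0439 s = 43.9221 ms
Processing delay = 4.6 ms
Total one-way latency = 48.5221 ms


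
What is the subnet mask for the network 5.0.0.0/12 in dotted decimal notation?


/12 means 12 network bits, 20 host bits
Binary: 11111111111100000000000000000000
Mask: 255.240.0.0


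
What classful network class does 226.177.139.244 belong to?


First octet: 226
Binary: 11100010
1110xxxx -> Class D (224-239)
Class D (multicast), default mask N/A


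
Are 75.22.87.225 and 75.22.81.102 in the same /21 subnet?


Mask: 255.255.248.0
75.22.87.225 AND mask = 75.22.80.0
75.22.81.102 AND mask = 75.22.80.0
Yes, same subnet (75.22.80.0)


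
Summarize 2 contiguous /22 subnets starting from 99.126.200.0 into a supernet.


Original prefix: /22
Number of subnets: 2 = 2^1
New prefix = 22 - 1 = 21
Supernet: 99.126.200.0/21


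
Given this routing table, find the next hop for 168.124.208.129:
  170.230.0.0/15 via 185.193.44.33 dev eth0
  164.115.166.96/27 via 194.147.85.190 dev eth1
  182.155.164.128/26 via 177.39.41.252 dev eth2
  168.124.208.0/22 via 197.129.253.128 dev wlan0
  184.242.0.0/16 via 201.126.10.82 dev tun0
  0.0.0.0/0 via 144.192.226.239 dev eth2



Longest prefix match for 168.124.208.129:
  /15 170.230.0.0: no
  /27 164.115.166.96: no
  /26 182.155.164.128: no
  /22 168.124.208.0: MATCH
  /16 184.242.0.0: no
  /0 0.0.0.0: MATCH
Selected: next-hop 197.129.253.128 via wlan0 (matched /22)


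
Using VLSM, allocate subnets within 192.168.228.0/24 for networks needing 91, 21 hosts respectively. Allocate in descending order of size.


91 hosts -> /25 (126 usable): 192.168.228.0/25
21 hosts -> /27 (30 usable): 192.168.228.128/27
Allocation: 192.168.228.0/25 (91 hosts, 126 usable); 192.168.228.128/27 (21 hosts, 30 usable)


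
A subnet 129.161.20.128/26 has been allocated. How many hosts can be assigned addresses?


Host bits = 32 - 26 = 6
Total addresses = 2^6 = 64
Usable = total - 2 (network and broadcast)
Usable hosts: 62


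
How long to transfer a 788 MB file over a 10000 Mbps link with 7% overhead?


Effective throughput = 10000 * (1 - 7/100) = 9300 Mbps
File size in Mb = 788 * 8 = 6304 Mb
Time = 6304 / 9300
Time = 0.6778 seconds


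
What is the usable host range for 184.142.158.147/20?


Network: 184.142.144.0
Broadcast: 184.142.159.255
First usable = network + 1
Last usable = broadcast - 1
Range: 184.142.144.1 to 184.142.159.254


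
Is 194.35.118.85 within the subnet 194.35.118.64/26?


Subnet network: 194.35.118.64
Test IP AND mask: 194.35.118.64
Yes, 194.35.118.85 is in 194.35.118.64/26


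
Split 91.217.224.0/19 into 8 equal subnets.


New prefix = 19 + 3 = 22
Each subnet has 1024 addresses
  91.217.224.0/22
  91.217.228.0/22
  91.217.232.0/22
  91.217.236.0/22
  91.217.240.0/22
  91.217.244.0/22
  91.217.248.0/22
  91.217.252.0/22
Subnets: 91.217.224.0/22, 91.217.228.0/22, 91.217.232.0/22, 91.217.236.0/22, 91.217.240.0/22, 91.217.244.0/22, 91.217.248.0/22, 91.217.252.0/22


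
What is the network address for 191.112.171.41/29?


IP:   10111111.01110000.10101011.00101001
Mask: 11111111.11111111.11111111.11111000
AND operation:
Net:  10111111.01110000.10101011.00101000
Network: 191.112.171.40/29


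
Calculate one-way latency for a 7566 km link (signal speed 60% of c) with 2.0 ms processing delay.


Speed = 0.6 * 3e5 km/s = 180000 km/s
Propagation delay = 7566 / 180000 = 0.042 s = 42.0333 ms
Processing delay = 2.0 ms
Total one-way latency = 44.0333 ms


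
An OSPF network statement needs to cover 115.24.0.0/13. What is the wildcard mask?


Subnet mask: 255.248.0.0
Wildcard = 255.255.255.255 - subnet mask
255 - 255 = 0
255 - 248 = 7
255 - 0 = 255
255 - 0 = 255
Wildcard: 0.7.255.255


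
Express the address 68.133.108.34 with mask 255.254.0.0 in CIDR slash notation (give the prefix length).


Binary: 11111111.11111110.00000000.00000000
Count leading 1s
Prefix: /15


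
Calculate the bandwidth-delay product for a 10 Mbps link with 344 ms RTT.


BDP = bandwidth * RTT
= 10 Mbps * 344 ms
= 10 * 1e6 * 344 / 1000 bits
= 3440000 bits
= 430000 bytes
= 419.9219 KB
BDP = 3440000 bits (430000 bytes)


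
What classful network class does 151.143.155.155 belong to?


First octet: 151
Binary: 10010111
10xxxxxx -> Class B (128-191)
Class B, default mask 255.255.0.0 (/16)


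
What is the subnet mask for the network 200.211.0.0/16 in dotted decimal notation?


/16 means 16 network bits, 16 host bits
Binary: 11111111111111110000000000000000
Mask: 255.255.0.0


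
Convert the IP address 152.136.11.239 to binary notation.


152 = 10011000
136 = 10001000
11 = 00001011
239 = 11101111
Binary: 10011000.10001000.00001011.11101111


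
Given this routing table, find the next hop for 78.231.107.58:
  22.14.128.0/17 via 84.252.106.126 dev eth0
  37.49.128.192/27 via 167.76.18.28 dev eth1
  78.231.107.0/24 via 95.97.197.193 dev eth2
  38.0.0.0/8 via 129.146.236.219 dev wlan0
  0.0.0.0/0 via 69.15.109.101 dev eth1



Longest prefix match for 78.231.107.58:
  /17 22.14.128.0: no
  /27 37.49.128.192: no
  /24 78.231.107.0: MATCH
  /8 38.0.0.0: no
  /0 0.0.0.0: MATCH
Selected: next-hop 95.97.197.193 via eth2 (matched /24)


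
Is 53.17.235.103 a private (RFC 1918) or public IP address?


RFC 1918 private ranges:
  10.0.0.0/8 (10.0.0.0 - 10.255.255.255)
  172.16.0.0/12 (172.16.0.0 - 172.31.255.255)
  192.168.0.0/16 (192.168.0.0 - 192.168.255.255)
Public (not in any RFC 1918 range)


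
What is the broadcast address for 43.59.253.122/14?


Network: 43.56.0.0/14
Host bits = 18
Set all host bits to 1:
Broadcast: 43.59.255.255


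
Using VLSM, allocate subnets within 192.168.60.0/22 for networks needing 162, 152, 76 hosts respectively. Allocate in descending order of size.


162 hosts -> /24 (254 usable): 192.168.60.0/24
152 hosts -> /24 (254 usable): 192.168.61.0/24
76 hosts -> /25 (126 usable): 192.168.62.0/25
Allocation: 192.168.60.0/24 (162 hosts, 254 usable); 192.168.61.0/24 (152 hosts, 254 usable); 192.168.62.0/25 (76 hosts, 126 usable)


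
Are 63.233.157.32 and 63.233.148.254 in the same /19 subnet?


Mask: 255.255.224.0
63.233.157.32 AND mask = 63.233.128.0
63.233.148.254 AND mask = 63.233.128.0
Yes, same subnet (63.233.128.0)


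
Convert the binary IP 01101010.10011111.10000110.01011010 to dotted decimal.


01101010 = 106
10011111 = 159
10000110 = 134
01011010 = 90
IP: 106.159.134.90


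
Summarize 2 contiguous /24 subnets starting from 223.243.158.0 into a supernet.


Original prefix: /24
Number of subnets: 2 = 2^1
New prefix = 24 - 1 = 23
Supernet: 223.243.158.0/23


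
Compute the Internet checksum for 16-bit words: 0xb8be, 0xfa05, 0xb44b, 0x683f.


Sum all words (with carry folding):
+ 0xb8be = 0xb8be
+ 0xfa05 = 0xb2c4
+ 0xb44b = 0x6710
+ 0x683f = 0xcf4f
One's complement: ~0xcf4f
Checksum = 0x30b0


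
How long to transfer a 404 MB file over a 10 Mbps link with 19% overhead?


Effective throughput = 10 * (1 - 19/100) = 8.1 Mbps
File size in Mb = 404 * 8 = 3232 Mb
Time = 3232 / 8.1
Time = 399.0123 seconds


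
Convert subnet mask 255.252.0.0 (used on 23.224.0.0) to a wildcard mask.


Subnet mask: 255.252.0.0
Wildcard = 255.255.255.255 - subnet mask
255 - 255 = 0
255 - 252 = 3
255 - 0 = 255
255 - 0 = 255
Wildcard: 0.3.255.255


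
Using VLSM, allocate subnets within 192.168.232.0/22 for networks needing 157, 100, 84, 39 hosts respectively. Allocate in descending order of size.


157 hosts -> /24 (254 usable): 192.168.232.0/24
100 hosts -> /25 (126 usable): 192.168.233.0/25
84 hosts -> /25 (126 usable): 192.168.233.128/25
39 hosts -> /26 (62 usable): 192.168.234.0/26
Allocation: 192.168.232.0/24 (157 hosts, 254 usable); 192.168.233.0/25 (100 hosts, 126 usable); 192.168.233.128/25 (84 hosts, 126 usable); 192.168.234.0/26 (39 hosts, 62 usable)


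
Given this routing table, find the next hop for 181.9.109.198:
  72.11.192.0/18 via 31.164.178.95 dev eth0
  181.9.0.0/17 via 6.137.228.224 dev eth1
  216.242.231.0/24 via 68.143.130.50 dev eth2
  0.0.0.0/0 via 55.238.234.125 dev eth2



Longest prefix match for 181.9.109.198:
  /18 72.11.192.0: no
  /17 181.9.0.0: MATCH
  /24 216.242.231.0: no
  /0 0.0.0.0: MATCH
Selected: next-hop 6.137.228.224 via eth1 (matched /17)


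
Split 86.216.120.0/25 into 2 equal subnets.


New prefix = 25 + 1 = 26
Each subnet has 64 addresses
  86.216.120.0/26
  86.216.120.64/26
Subnets: 86.216.120.0/26, 86.216.120.64/26


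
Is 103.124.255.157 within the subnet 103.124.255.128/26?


Subnet network: 103.124.255.128
Test IP AND mask: 103.124.255.128
Yes, 103.124.255.157 is in 103.124.255.128/26


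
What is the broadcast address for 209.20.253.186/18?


Network: 209.20.192.0/18
Host bits = 14
Set all host bits to 1:
Broadcast: 209.20.255.255


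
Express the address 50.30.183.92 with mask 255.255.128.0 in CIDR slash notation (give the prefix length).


Binary: 11111111.11111111.10000000.00000000
Count leading 1s
Prefix: /17


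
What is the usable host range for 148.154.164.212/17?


Network: 148.154.128.0
Broadcast: 148.154.255.255
First usable = network + 1
Last usable = broadcast - 1
Range: 148.154.128.1 to 148.154.255.254


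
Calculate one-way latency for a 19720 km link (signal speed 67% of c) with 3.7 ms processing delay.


Speed = 0.67 * 3e5 km/s = 201000 km/s
Propagation delay = 19720 / 201000 = 0.0981 s = 98.1095 ms
Processing delay = 3.7 ms
Total one-way latency = 101.8095 ms


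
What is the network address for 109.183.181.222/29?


IP:   01101101.10110111.10110101.11011110
Mask: 11111111.11111111.11111111.11111000
AND operation:
Net:  01101101.10110111.10110101.11011000
Network: 109.183.181.216/29


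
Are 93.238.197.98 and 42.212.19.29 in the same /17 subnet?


Mask: 255.255.128.0
93.238.197.98 AND mask = 93.238.128.0
42.212.19.29 AND mask = 42.212.0.0
No, different subnets (93.238.128.0 vs 42.212.0.0)


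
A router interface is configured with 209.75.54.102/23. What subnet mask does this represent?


/23 means 23 network bits, 9 host bits
Binary: 11111111111111111111111000000000
Mask: 255.255.254.0


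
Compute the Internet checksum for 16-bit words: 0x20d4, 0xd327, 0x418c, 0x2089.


Sum all words (with carry folding):
+ 0x20d4 = 0x20d4
+ 0xd327 = 0xf3fb
+ 0x418c = 0x3588
+ 0x2089 = 0x5611
One's complement: ~0x5611
Checksum = 0xa9ee


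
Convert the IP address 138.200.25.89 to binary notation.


138 = 10001010
200 = 11001000
25 = 00011001
89 = 01011001
Binary: 10001010.11001000.00011001.01011001


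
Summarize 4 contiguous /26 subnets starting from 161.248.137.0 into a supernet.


Original prefix: /26
Number of subnets: 4 = 2^2
New prefix = 26 - 2 = 24
Supernet: 161.248.137.0/24


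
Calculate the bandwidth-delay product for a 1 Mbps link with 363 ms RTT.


BDP = bandwidth * RTT
= 1 Mbps * 363 ms
= 1 * 1e6 * 363 / 1000 bits
= 363000 bits
= 45375 bytes
= 44.3115 KB
BDP = 363000 bits (45375 bytes)


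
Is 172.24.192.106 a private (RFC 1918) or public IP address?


RFC 1918 private ranges:
  10.0.0.0/8 (10.0.0.0 - 10.255.255.255)
  172.16.0.0/12 (172.16.0.0 - 172.31.255.255)
  192.168.0.0/16 (192.168.0.0 - 192.168.255.255)
Private (in 172.16.0.0/12)


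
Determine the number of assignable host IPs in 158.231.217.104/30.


Host bits = 32 - 30 = 2
Total addresses = 2^2 = 4
Usable = total - 2 (network and broadcast)
Usable hosts: 2


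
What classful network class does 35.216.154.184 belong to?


First octet: 35
Binary: 00100011
0xxxxxxx -> Class A (1-126)
Class A, default mask 255.0.0.0 (/8)


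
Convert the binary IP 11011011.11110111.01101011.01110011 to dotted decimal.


11011011 = 219
11110111 = 247
01101011 = 107
01110011 = 115
IP: 219.247.107.115


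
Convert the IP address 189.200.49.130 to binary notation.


189 = 10111101
200 = 11001000
49 = 00110001
130 = 10000010
Binary: 10111101.11001000.00110001.10000010


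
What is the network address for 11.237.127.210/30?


IP:   00001011.11101101.01111111.11010010
Mask: 11111111.11111111.11111111.11111100
AND operation:
Net:  00001011.11101101.01111111.11010000
Network: 11.237.127.208/30


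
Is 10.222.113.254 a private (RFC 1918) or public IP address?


RFC 1918 private ranges:
  10.0.0.0/8 (10.0.0.0 - 10.255.255.255)
  172.16.0.0/12 (172.16.0.0 - 172.31.255.255)
  192.168.0.0/16 (192.168.0.0 - 192.168.255.255)
Private (in 10.0.0.0/8)


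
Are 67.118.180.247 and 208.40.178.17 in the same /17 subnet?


Mask: 255.255.128.0
67.118.180.247 AND mask = 67.118.128.0
208.40.178.17 AND mask = 208.40.128.0
No, different subnets (67.118.128.0 vs 208.40.128.0)


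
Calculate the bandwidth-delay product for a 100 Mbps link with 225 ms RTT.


BDP = bandwidth * RTT
= 100 Mbps * 225 ms
= 100 * 1e6 * 225 / 1000 bits
= 22500000 bits
= 2812500 bytes
= 2746.582 KB
BDP = 22500000 bits (2812500 bytes)


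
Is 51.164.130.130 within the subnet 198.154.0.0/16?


Subnet network: 198.154.0.0
Test IP AND mask: 51.164.0.0
No, 51.164.130.130 is not in 198.154.0.0/16


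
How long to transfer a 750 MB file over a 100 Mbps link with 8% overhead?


Effective throughput = 100 * (1 - 8/100) = 92 Mbps
File size in Mb = 750 * 8 = 6000 Mb
Time = 6000 / 92
Time = 65.2174 seconds


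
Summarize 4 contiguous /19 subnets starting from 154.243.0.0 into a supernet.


Original prefix: /19
Number of subnets: 4 = 2^2
New prefix = 19 - 2 = 17
Supernet: 154.243.0.0/17


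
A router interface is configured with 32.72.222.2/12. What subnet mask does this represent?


/12 means 12 network bits, 20 host bits
Binary: 11111111111100000000000000000000
Mask: 255.240.0.0


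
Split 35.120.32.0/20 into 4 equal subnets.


New prefix = 20 + 2 = 22
Each subnet has 1024 addresses
  35.120.32.0/22
  35.120.36.0/22
  35.120.40.0/22
  35.120.44.0/22
Subnets: 35.120.32.0/22, 35.120.36.0/22, 35.120.40.0/22, 35.120.44.0/22


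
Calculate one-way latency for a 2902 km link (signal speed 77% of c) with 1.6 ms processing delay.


Speed = 0.77 * 3e5 km/s = 231000 km/s
Propagation delay = 2902 / 231000 = 0.0126 s = 12.5628 ms
Processing delay = 1.6 ms
Total one-way latency = 14.1628 ms


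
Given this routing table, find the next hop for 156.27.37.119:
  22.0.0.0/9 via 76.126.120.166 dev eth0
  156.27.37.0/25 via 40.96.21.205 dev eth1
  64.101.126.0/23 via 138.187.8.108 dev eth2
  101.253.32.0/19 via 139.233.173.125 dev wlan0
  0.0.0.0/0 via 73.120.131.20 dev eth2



Longest prefix match for 156.27.37.119:
  /9 22.0.0.0: no
  /25 156.27.37.0: MATCH
  /23 64.101.126.0: no
  /19 101.253.32.0: no
  /0 0.0.0.0: MATCH
Selected: next-hop 40.96.21.205 via eth1 (matched /25)


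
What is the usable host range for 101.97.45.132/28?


Network: 101.97.45.128
Broadcast: 101.97.45.143
First usable = network + 1
Last usable = broadcast - 1
Range: 101.97.45.129 to 101.97.45.142


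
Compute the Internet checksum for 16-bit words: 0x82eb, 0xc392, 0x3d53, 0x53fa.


Sum all words (with carry folding):
+ 0x82eb = 0x82eb
+ 0xc392 = 0x467e
+ 0x3d53 = 0x83d1
+ 0x53fa = 0xd7cb
One's complement: ~0xd7cb
Checksum = 0x2834


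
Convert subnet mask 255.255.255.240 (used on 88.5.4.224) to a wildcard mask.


Subnet mask: 255.255.255.240
Wildcard = 255.255.255.255 - subnet mask
255 - 255 = 0
255 - 255 = 0
255 - 255 = 0
255 - 240 = 15
Wildcard: 0.0.0.15


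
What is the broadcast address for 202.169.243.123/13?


Network: 202.168.0.0/13
Host bits = 19
Set all host bits to 1:
Broadcast: 202.175.255.255


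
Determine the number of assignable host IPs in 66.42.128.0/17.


Host bits = 32 - 17 = 15
Total addresses = 2^15 = 32768
Usable = total - 2 (network and broadcast)
Usable hosts: 32766


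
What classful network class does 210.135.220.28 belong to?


First octet: 210
Binary: 11010010
110xxxxx -> Class C (192-223)
Class C, default mask 255.255.255.0 (/24)


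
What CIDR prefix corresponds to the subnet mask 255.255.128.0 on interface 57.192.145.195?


Binary: 11111111.11111111.10000000.00000000
Count leading 1s
Prefix: /17


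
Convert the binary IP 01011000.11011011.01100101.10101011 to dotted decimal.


01011000 = 88
11011011 = 219
01100101 = 101
10101011 = 171
IP: 88.219.101.171


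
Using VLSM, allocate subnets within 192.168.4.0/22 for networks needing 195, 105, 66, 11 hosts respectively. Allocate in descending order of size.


195 hosts -> /24 (254 usable): 192.168.4.0/24
105 hosts -> /25 (126 usable): 192.168.5.0/25
66 hosts -> /25 (126 usable): 192.168.5.128/25
11 hosts -> /28 (14 usable): 192.168.6.0/28
Allocation: 192.168.4.0/24 (195 hosts, 254 usable); 192.168.5.0/25 (105 hosts, 126 usable); 192.168.5.128/25 (66 hosts, 126 usable); 192.168.6.0/28 (11 hosts, 14 usable)


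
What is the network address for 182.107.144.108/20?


IP:   10110110.01101011.10010000.01101100
Mask: 11111111.11111111.11110000.00000000
AND operation:
Net:  10110110.01101011.10010000.00000000
Network: 182.107.144.0/20


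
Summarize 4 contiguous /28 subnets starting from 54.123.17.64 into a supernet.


Original prefix: /28
Number of subnets: 4 = 2^2
New prefix = 28 - 2 = 26
Supernet: 54.123.17.64/26


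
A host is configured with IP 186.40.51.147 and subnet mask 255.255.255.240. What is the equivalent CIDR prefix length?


Binary: 11111111.11111111.11111111.11110000
Count leading 1s
Prefix: /28


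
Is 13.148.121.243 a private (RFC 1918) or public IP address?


RFC 1918 private ranges:
  10.0.0.0/8 (10.0.0.0 - 10.255.255.255)
  172.16.0.0/12 (172.16.0.0 - 172.31.255.255)
  192.168.0.0/16 (192.168.0.0 - 192.168.255.255)
Public (not in any RFC 1918 range)


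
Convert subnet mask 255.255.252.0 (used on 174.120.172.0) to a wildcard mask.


Subnet mask: 255.255.252.0
Wildcard = 255.255.255.255 - subnet mask
255 - 255 = 0
255 - 255 = 0
255 - 252 = 3
255 - 0 = 255
Wildcard: 0.0.3.255


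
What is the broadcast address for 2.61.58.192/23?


Network: 2.61.58.0/23
Host bits = 9
Set all host bits to 1:
Broadcast: 2.61.59.255


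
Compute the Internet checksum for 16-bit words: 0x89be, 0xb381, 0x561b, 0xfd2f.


Sum all words (with carry folding):
+ 0x89be = 0x89be
+ 0xb381 = 0x3d40
+ 0x561b = 0x935b
+ 0xfd2f = 0x908b
One's complement: ~0x908b
Checksum = 0x6f74


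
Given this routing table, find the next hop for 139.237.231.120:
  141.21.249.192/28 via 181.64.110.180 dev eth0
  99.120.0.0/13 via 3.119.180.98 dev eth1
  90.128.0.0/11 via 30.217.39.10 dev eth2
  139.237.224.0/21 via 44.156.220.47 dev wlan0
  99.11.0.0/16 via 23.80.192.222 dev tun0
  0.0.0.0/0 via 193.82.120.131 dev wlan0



Longest prefix match for 139.237.231.120:
  /28 141.21.249.192: no
  /13 99.120.0.0: no
  /11 90.128.0.0: no
  /21 139.237.224.0: MATCH
  /16 99.11.0.0: no
  /0 0.0.0.0: MATCH
Selected: next-hop 44.156.220.47 via wlan0 (matched /21)


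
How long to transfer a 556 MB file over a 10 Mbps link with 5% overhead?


Effective throughput = 10 * (1 - 5/100) = 9.5 Mbps
File size in Mb = 556 * 8 = 4448 Mb
Time = 4448 / 9.5
Time = 468.2105 seconds


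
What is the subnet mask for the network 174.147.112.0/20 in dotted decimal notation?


/20 means 20 network bits, 12 host bits
Binary: 11111111111111111111000000000000
Mask: 255.255.240.0


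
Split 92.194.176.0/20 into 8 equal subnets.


New prefix = 20 + 3 = 23
Each subnet has 512 addresses
  92.194.176.0/23
  92.194.178.0/23
  92.194.180.0/23
  92.194.182.0/23
  92.194.184.0/23
  92.194.186.0/23
  92.194.188.0/23
  92.194.190.0/23
Subnets: 92.194.176.0/23, 92.194.178.0/23, 92.194.180.0/23, 92.194.182.0/23, 92.194.184.0/23, 92.194.186.0/23, 92.194.188.0/23, 92.194.190.0/23


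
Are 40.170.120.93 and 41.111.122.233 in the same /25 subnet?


Mask: 255.255.255.128
40.170.120.93 AND mask = 40.170.120.0
41.111.122.233 AND mask = 41.111.122.128
No, different subnets (40.170.120.0 vs 41.111.122.128)


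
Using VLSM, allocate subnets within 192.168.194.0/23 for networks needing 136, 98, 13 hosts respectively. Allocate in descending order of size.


136 hosts -> /24 (254 usable): 192.168.194.0/24
98 hosts -> /25 (126 usable): 192.168.195.0/25
13 hosts -> /28 (14 usable): 192.168.195.128/28
Allocation: 192.168.194.0/24 (136 hosts, 254 usable); 192.168.195.0/25 (98 hosts, 126 usable); 192.168.195.128/28 (13 hosts, 14 usable)


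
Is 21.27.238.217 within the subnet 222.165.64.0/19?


Subnet network: 222.165.64.0
Test IP AND mask: 21.27.224.0
No, 21.27.238.217 is not in 222.165.64.0/19


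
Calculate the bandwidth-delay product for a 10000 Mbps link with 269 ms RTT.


BDP = bandwidth * RTT
= 10000 Mbps * 269 ms
= 10000 * 1e6 * 269 / 1000 bits
= 2690000000 bits
= 336250000 bytes
= 328369.1406 KB
BDP = 2690000000 bits (336250000 bytes)


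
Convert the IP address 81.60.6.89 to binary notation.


81 = 01010001
60 = 00111100
6 = 00000110
89 = 01011001
Binary: 01010001.00111100.00000110.01011001


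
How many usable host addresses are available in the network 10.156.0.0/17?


Host bits = 32 - 17 = 15
Total addresses = 2^15 = 32768
Usable = total - 2 (network and broadcast)
Usable hosts: 32766


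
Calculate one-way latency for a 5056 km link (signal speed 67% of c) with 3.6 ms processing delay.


Speed = 0.67 * 3e5 km/s = 201000 km/s
Propagation delay = 5056 / 201000 = 0.0252 s = 25.1542 ms
Processing delay = 3.6 ms
Total one-way latency = 28.7542 ms


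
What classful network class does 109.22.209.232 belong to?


First octet: 109
Binary: 01101101
0xxxxxxx -> Class A (1-126)
Class A, default mask 255.0.0.0 (/8)


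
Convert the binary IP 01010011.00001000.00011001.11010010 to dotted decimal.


01010011 = 83
00001000 = 8
00011001 = 25
11010010 = 210
IP: 83.8.25.210


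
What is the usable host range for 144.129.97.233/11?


Network: 144.128.0.0
Broadcast: 144.159.255.255
First usable = network + 1
Last usable = broadcast - 1
Range: 144.128.0.1 to 144.159.255.254


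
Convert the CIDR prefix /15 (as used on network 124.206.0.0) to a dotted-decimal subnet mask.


/15 means 15 network bits, 17 host bits
Binary: 11111111111111100000000000000000
Mask: 255.254.0.0


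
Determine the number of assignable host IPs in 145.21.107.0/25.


Host bits = 32 - 25 = 7
Total addresses = 2^7 = 128
Usable = total - 2 (network and broadcast)
Usable hosts: 126


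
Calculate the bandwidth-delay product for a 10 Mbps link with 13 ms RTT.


BDP = bandwidth * RTT
= 10 Mbps * 13 ms
= 10 * 1e6 * 13 / 1000 bits
= 130000 bits
= 16250 bytes
= 15.8691 KB
BDP = 130000 bits (16250 bytes)


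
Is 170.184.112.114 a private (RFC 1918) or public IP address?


RFC 1918 private ranges:
  10.0.0.0/8 (10.0.0.0 - 10.255.255.255)
  172.16.0.0/12 (172.16.0.0 - 172.31.255.255)
  192.168.0.0/16 (192.168.0.0 - 192.168.255.255)
Public (not in any RFC 1918 range)


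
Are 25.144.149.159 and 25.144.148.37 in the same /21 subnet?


Mask: 255.255.248.0
25.144.149.159 AND mask = 25.144.144.0
25.144.148.37 AND mask = 25.144.144.0
Yes, same subnet (25.144.144.0)


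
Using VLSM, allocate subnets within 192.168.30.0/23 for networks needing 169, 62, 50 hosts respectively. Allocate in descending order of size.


169 hosts -> /24 (254 usable): 192.168.30.0/24
62 hosts -> /26 (62 usable): 192.168.31.0/26
50 hosts -> /26 (62 usable): 192.168.31.64/26
Allocation: 192.168.30.0/24 (169 hosts, 254 usable); 192.168.31.0/26 (62 hosts, 62 usable); 192.168.31.64/26 (50 hosts, 62 usable)


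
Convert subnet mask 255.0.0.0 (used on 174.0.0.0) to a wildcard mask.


Subnet mask: 255.0.0.0
Wildcard = 255.255.255.255 - subnet mask
255 - 255 = 0
255 - 0 = 255
255 - 0 = 255
255 - 0 = 255
Wildcard: 0.255.255.255


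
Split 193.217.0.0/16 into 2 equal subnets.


New prefix = 16 + 1 = 17
Each subnet has 32768 addresses
  193.217.0.0/17
  193.217.128.0/17
Subnets: 193.217.0.0/17, 193.217.128.0/17


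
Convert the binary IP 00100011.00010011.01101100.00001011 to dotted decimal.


00100011 = 35
00010011 = 19
01101100 = 108
00001011 = 11
IP: 35.19.108.11


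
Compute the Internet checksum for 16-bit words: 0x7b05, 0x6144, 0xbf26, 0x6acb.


Sum all words (with carry folding):
+ 0x7b05 = 0x7b05
+ 0x6144 = 0xdc49
+ 0xbf26 = 0x9b70
+ 0x6acb = 0x063c
One's complement: ~0x063c
Checksum = 0xf9c3


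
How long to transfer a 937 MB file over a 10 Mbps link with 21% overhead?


Effective throughput = 10 * (1 - 21/100) = 7.9 Mbps
File size in Mb = 937 * 8 = 7496 Mb
Time = 7496 / 7.9
Time = 948.8608 seconds


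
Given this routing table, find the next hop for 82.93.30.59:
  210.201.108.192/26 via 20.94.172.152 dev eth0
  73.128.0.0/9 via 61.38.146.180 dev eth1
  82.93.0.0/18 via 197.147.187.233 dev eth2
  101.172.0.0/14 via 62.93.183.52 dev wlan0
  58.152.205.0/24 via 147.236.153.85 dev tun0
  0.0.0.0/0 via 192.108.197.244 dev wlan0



Longest prefix match for 82.93.30.59:
  /26 210.201.108.192: no
  /9 73.128.0.0: no
  /18 82.93.0.0: MATCH
  /14 101.172.0.0: no
  /24 58.152.205.0: no
  /0 0.0.0.0: MATCH
Selected: next-hop 197.147.187.233 via eth2 (matched /18)


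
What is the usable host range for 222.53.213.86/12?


Network: 222.48.0.0
Broadcast: 222.63.255.255
First usable = network + 1
Last usable = broadcast - 1
Range: 222.48.0.1 to 222.63.255.254


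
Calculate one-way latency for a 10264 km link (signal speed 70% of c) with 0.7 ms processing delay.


Speed = 0.7 * 3e5 km/s = 210000 km/s
Propagation delay = 10264 / 210000 = 0.0489 s = 48.8762 ms
Processing delay = 0.7 ms
Total one-way latency = 49.5762 ms


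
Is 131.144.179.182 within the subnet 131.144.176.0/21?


Subnet network: 131.144.176.0
Test IP AND mask: 131.144.176.0
Yes, 131.144.179.182 is in 131.144.176.0/21


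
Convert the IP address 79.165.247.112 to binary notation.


79 = 01001111
165 = 10100101
247 = 11110111
112 = 01110000
Binary: 01001111.10100101.11110111.01110000


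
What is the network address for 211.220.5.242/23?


IP:   11010011.11011100.00000101.11110010
Mask: 11111111.11111111.11111110.00000000
AND operation:
Net:  11010011.11011100.00000100.00000000
Network: 211.220.4.0/23
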